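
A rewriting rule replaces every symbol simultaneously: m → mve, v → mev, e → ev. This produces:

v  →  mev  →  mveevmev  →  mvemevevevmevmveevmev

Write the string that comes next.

φ(mvemevevevmevmveevmev) expands symbol-by-symbol to mve mev ev mve ev mev ev mev ev mev mve ev mev mve mev ev ev mev mve ev mev; joining the 21 pieces gives the next term.

mvemevevmveevmevevmevevmevmveevmevmvemevevevmevmveevmev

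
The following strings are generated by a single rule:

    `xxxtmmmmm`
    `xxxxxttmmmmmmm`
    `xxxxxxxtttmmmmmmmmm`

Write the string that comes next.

xxxxxxxxxttttmmmmmmmmmmm

Term n consists of 2n-1 x's, followed by n-1 t's, followed by 2n+1 m's, where the shown terms are n = 2, 3, 4.
Setting n = 5 gives 9, 4, 11 characters in each block.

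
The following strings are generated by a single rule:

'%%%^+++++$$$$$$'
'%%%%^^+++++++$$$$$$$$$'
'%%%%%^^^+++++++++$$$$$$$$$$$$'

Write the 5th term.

Reading off run lengths: % runs 3, 4, 5; ^ runs 1, 2, 3; + runs 5, 7, 9; $ runs 6, 9, 12 — each is linear in n (n = 1, 2, …).
For term 5, n = 5, so the run lengths are 7, 5, 13, 18.

%%%%%%%^^^^^+++++++++++++$$$$$$$$$$$$$$$$$$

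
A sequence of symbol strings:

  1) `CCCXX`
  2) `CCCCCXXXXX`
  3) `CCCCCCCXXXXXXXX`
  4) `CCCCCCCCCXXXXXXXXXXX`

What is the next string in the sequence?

The n-th term is 2n+1 C's then 3n-1 X's (n = 1, 2, …).
For the next term, n = 5, so the run lengths are 11, 14.

CCCCCCCCCCCXXXXXXXXXXXXXX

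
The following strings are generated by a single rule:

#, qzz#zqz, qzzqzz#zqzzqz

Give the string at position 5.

Every step adds qzz to the front and zqz to the end of the previous string.
From qzzqzz#zqzzqz, 2 further steps: qzzqzz#zqzzqz → qzzqzzqzz#zqzzqzzqz → (answer).

qzzqzzqzzqzz#zqzzqzzqzzqz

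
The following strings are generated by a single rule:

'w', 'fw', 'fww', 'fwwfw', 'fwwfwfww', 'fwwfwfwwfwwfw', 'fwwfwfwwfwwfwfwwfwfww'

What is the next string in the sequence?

fwwfwfwwfwwfwfwwfwfwwfwwfwfwwfwwfw

From term 3 onward, concatenate the last term with the second-to-last: fw·w = fww, fww·fw = fwwfw, …
The next term joins fwwfwfwwfwwfwfwwfwfww and fwwfwfwwfwwfw.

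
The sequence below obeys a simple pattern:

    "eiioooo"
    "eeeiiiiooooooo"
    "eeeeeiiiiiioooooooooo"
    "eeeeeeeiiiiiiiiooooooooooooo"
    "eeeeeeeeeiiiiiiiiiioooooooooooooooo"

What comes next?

The n-th term is 2n-1 e's then 2n i's then 3n+1 o's (n = 1, 2, …).
Setting n = 6 gives 11, 12, 19 characters in each block.

eeeeeeeeeeeiiiiiiiiiiiiooooooooooooooooooo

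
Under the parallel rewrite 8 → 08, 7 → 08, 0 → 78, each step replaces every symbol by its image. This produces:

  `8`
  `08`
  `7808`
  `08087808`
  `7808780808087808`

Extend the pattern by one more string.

Applying the rule to each of the 16 symbols of 7808780808087808 gives the pieces 08 08 78 08 08 08 78 08 78 08 78 08 08 08 78 08, which concatenate to the answer.

08087808080878087808780808087808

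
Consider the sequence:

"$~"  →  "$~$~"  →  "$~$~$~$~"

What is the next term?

Every step duplicates the string.
One more doubling of $~$~$~$~ gives the answer.

$~$~$~$~$~$~$~$~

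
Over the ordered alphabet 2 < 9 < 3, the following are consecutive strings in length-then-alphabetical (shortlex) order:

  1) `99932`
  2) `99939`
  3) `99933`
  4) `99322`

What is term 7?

99392

Continuing the enumeration 3 steps past 99322: 99322 → 99329 → 99323 → (answer).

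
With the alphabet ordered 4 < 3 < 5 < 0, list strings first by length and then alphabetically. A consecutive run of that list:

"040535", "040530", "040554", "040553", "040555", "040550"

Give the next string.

The successor of 040550 increments the rightmost position that isn't already 0 and resets every position after it to 4.

040504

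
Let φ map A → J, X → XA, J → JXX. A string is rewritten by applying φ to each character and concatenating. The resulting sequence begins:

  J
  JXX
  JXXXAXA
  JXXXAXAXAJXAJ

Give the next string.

Rewriting the 13 symbols of JXXXAXAXAJXAJ one by one yields JXX XA XA XA J XA J XA J JXX XA J JXX; concatenated:

JXXXAXAXAJXAJXAJJXXXAJJXX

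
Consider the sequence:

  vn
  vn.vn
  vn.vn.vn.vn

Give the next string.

vn.vn.vn.vn.vn.vn.vn.vn

Every step duplicates the string with '.' between the halves.
One more doubling of vn.vn.vn.vn gives the answer.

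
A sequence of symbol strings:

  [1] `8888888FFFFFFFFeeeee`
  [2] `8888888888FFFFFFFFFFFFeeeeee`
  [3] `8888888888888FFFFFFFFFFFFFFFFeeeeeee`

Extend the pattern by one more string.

The n-th term is 3n+1 8's then 4n F's then n+3 e's, where the shown terms are n = 2, 3, 4.
Setting n = 5 gives 16, 20, 8 characters in each block.

8888888888888888FFFFFFFFFFFFFFFFFFFFeeeeeeee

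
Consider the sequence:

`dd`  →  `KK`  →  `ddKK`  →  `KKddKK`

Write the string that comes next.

ddKKKKddKK

This is a Fibonacci-style word recurrence s(k) = s(k−2)·s(k−1): e.g. dd·KK = ddKK.
Continuing: ddKK · KKddKK gives term 5.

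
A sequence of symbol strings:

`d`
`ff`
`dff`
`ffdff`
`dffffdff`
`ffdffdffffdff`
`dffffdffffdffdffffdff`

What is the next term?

Each term (from the third on) is the two preceding terms concatenated in order: term 3 = d·ff = dff.
Continuing: ffdffdffffdff · dffffdffffdffdffffdff gives term 8.

ffdffdffffdffdffffdffffdffdffffdff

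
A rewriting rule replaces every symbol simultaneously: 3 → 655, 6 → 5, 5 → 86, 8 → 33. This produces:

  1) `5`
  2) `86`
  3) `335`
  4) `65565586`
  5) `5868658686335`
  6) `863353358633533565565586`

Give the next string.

Rewriting the 24 symbols of 863353358633533565565586 one by one yields 33 5 655 655 86 655 655 86 33 5 655 655 86 655 655 86 5 86 86 5 86 86 33 5; concatenated:

335655655866556558633565565586655655865868658686335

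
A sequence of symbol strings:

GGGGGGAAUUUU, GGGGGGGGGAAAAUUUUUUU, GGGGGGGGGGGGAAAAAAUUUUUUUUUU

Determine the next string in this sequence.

GGGGGGGGGGGGGGGAAAAAAAAUUUUUUUUUUUUU

Term n consists of 3n+3 G's, followed by 2n A's, followed by 3n+1 U's (n = 1, 2, …).
Setting n = 4 gives 15, 8, 13 characters in each block.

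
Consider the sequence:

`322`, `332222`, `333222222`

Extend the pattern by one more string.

Term n consists of n 3's, followed by 2n 2's (n = 1, 2, …).
At n = 4 the blocks have lengths 4, 8.

333322222222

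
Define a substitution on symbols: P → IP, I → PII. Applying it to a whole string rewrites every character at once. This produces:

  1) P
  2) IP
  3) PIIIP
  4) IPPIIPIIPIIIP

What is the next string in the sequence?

Rewriting the 13 symbols of IPPIIPIIPIIIP one by one yields PII IP IP PII PII IP PII PII IP PII PII PII IP; concatenated:

PIIIPIPPIIPIIIPPIIPIIIPPIIPIIPIIIP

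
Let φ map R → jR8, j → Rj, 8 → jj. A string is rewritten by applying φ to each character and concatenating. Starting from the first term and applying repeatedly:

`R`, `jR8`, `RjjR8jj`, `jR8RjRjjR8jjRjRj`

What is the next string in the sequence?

RjjR8jjjR8RjjR8RjRjjR8jjRjRjjR8RjjR8Rj

Replace each of the 16 characters of jR8RjRjjR8jjRjRj in place — Rj jR8 jj jR8 Rj jR8 Rj Rj jR8 jj Rj Rj jR8 Rj jR8 Rj — and concatenate.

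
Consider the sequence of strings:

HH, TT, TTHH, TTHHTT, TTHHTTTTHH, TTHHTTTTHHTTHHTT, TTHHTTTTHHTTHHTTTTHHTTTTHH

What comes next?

TTHHTTTTHHTTHHTTTTHHTTTTHHTTHHTTTTHHTTHHTT

Each term (from the third on) is the previous term followed by the one before it: term 3 = TT·HH = TTHH.
So term 8 is TTHHTTTTHHTTHHTTTTHHTTTTHH·TTHHTTTTHHTTHHTT.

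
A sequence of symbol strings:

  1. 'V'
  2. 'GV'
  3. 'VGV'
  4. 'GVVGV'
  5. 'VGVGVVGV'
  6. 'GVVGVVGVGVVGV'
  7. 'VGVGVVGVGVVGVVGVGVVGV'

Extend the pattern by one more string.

GVVGVVGVGVVGVVGVGVVGVGVVGVVGVGVVGV

This is a Fibonacci-style word recurrence s(k) = s(k−2)·s(k−1): e.g. V·GV = VGV.
So term 8 is GVVGVVGVGVVGV·VGVGVVGVGVVGVVGVGVVGV.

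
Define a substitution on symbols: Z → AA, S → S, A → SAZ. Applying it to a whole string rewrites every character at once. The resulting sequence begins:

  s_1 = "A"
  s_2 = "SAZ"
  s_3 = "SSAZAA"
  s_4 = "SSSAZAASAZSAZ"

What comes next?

SSSSAZAASAZSAZSSAZAASSAZAA

Applying the rule to each of the 13 symbols of SSSAZAASAZSAZ gives the pieces S S S SAZ AA SAZ SAZ S SAZ AA S SAZ AA, which concatenate to the answer.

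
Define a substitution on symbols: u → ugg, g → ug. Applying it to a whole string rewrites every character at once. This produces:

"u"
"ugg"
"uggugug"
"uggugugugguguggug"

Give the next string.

uggugugugguguggugugguguguggugugguguguggug

φ(uggugugugguguggug) expands symbol-by-symbol to ugg ug ug ugg ug ugg ug ugg ug ug ugg ug ugg ug ug ugg ug; joining the 17 pieces gives the next term.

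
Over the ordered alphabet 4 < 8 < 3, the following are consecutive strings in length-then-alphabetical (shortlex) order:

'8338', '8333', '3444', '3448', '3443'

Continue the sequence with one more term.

Treat 3443 as a base-3 numeral over the given alphabet and add one, carrying through any trailing 3's.

3484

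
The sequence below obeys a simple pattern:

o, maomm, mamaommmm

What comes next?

mamamaommmmmm

s(k+1) = ma·s(k)·mm, so each term gains ma as a prefix and mm as a suffix.
So the next term is ma·mamaommmm·mm.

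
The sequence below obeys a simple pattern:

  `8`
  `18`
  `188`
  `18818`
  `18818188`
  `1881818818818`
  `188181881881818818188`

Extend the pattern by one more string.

This is a Fibonacci-style word recurrence s(k) = s(k−1)·s(k−2): e.g. 18·8 = 188.
The next term joins 188181881881818818188 and 1881818818818.

1881818818818188181881881818818818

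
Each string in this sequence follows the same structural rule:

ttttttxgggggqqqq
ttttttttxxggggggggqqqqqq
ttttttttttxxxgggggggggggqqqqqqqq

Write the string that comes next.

ttttttttttttxxxxggggggggggggggqqqqqqqqqq

Term n consists of 2n+2 t's, followed by n-1 x's, followed by 3n-1 g's, followed by 2n q's, where the shown terms are n = 2, 3, 4.
For the next term, n = 5, so the run lengths are 12, 4, 14, 10.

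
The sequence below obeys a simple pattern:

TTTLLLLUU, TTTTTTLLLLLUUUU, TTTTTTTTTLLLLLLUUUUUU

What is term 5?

TTTTTTTTTTTTTTTLLLLLLLLUUUUUUUUUU

Term n consists of 3n T's, followed by n+3 L's, followed by 2n U's (n = 1, 2, …).
At n = 5 the blocks have lengths 15, 8, 10.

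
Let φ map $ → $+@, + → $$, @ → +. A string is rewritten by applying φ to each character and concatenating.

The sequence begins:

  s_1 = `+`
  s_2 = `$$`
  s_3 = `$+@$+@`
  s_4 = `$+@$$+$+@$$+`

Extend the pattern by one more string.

$+@$$+$+@$+@$$$+@$$+$+@$+@$$

Rewriting each symbol of $+@$$+$+@$$+: $→$+@, +→$$, @→+, $→$+@, $→$+@, +→$$, $→$+@, +→$$, @→+, $→$+@, $→$+@, +→$$, which concatenates to $+@ $$ + $+@ $+@ $$ $+@ $$ + $+@ $+@ $$.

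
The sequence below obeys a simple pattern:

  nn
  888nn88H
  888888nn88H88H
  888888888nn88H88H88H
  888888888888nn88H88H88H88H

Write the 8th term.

888888888888888888888nn88H88H88H88H88H88H88H

Every step adds 888 to the front and 88H to the end of the previous string.
From 888888888888nn88H88H88H88H, 3 further steps: 888888888888nn88H88H88H88H → 888888888888888nn88H88H88H88H88H → 888888888888888888nn88H88H88H88H88H88H → (answer).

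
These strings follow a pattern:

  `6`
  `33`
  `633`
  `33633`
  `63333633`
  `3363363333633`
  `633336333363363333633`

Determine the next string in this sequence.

From term 3 onward, concatenate the second-to-last term with the last: 6·33 = 633, 33·633 = 33633, …
The next term joins 3363363333633 and 633336333363363333633.

3363363333633633336333363363333633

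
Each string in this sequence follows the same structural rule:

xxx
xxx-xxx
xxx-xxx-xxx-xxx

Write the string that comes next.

Each string is two copies of the previous one joined by '-'.
Doubling xxx-xxx-xxx-xxx with '-' between the halves:

xxx-xxx-xxx-xxx-xxx-xxx-xxx-xxx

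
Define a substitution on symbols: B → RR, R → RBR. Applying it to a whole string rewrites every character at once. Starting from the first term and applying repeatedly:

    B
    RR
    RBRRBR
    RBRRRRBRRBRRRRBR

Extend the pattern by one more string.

φ(RBRRRRBRRBRRRRBR) expands symbol-by-symbol to RBR RR RBR RBR RBR RBR RR RBR RBR RR RBR RBR RBR RBR RR RBR; joining the 16 pieces gives the next term.

RBRRRRBRRBRRBRRBRRRRBRRBRRRRBRRBRRBRRBRRRRBR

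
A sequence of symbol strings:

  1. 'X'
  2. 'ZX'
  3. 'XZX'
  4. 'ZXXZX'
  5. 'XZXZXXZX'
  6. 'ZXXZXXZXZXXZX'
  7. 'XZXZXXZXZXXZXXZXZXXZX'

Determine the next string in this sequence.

This is a Fibonacci-style word recurrence s(k) = s(k−2)·s(k−1): e.g. X·ZX = XZX.
Continuing: ZXXZXXZXZXXZX · XZXZXXZXZXXZXXZXZXXZX gives term 8.

ZXXZXXZXZXXZXXZXZXXZXZXXZXXZXZXXZX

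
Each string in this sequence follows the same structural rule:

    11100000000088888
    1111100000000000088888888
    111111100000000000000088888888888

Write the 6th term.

The n-th term is 2n-1 1's then 3n+3 0's then 3n-1 8's, where the shown terms are n = 2, 3, 4.
At n = 7 the blocks have lengths 13, 24, 20.

111111111111100000000000000000000000088888888888888888888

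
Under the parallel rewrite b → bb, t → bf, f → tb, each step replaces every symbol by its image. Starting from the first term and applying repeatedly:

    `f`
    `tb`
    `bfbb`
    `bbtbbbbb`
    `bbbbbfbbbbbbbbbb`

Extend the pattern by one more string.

bbbbbbbbbbtbbbbbbbbbbbbbbbbbbbbb

φ(bbbbbfbbbbbbbbbb) expands symbol-by-symbol to bb bb bb bb bb tb bb bb bb bb bb bb bb bb bb bb; joining the 16 pieces gives the next term.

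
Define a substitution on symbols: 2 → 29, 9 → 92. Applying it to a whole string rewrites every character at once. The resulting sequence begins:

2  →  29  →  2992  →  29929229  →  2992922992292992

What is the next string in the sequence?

Rewriting the 16 symbols of 2992922992292992 one by one yields 29 92 92 29 92 29 29 92 92 29 29 92 29 92 92 29; concatenated:

29929229922929929229299229929229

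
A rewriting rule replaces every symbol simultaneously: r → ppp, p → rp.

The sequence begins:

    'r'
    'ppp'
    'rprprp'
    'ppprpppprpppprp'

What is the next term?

φ(ppprpppprpppprp) expands symbol-by-symbol to rp rp rp ppp rp rp rp rp ppp rp rp rp rp ppp rp; joining the 15 pieces gives the next term.

rprprpppprprprprpppprprprprpppprp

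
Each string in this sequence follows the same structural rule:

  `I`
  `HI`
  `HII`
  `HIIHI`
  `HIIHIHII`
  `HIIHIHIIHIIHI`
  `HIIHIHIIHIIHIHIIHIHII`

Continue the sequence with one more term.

HIIHIHIIHIIHIHIIHIHIIHIIHIHIIHIIHI

From term 3 onward, concatenate the last term with the second-to-last: HI·I = HII, HII·HI = HIIHI, …
Continuing: HIIHIHIIHIIHIHIIHIHII · HIIHIHIIHIIHI gives term 8.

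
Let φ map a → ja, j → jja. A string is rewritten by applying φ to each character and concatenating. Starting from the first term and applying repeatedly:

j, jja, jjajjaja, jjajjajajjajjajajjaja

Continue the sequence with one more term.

Replace each of the 21 characters of jjajjajajjajjajajjaja in place — jja jja ja jja jja ja jja ja jja jja ja jja jja ja jja ja jja jja ja jja ja — and concatenate.

jjajjajajjajjajajjajajjajjajajjajjajajjajajjajjajajjaja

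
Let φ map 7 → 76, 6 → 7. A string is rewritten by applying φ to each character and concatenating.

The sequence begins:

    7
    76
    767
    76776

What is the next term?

76776767

Rewriting each symbol of 76776: 7→76, 6→7, 7→76, 7→76, 6→7, which concatenates to 76 7 76 76 7.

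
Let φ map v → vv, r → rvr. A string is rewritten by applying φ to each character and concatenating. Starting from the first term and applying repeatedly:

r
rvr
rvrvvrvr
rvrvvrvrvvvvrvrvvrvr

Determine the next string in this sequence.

rvrvvrvrvvvvrvrvvrvrvvvvvvvvrvrvvrvrvvvvrvrvvrvr

φ(rvrvvrvrvvvvrvrvvrvr) expands symbol-by-symbol to rvr vv rvr vv vv rvr vv rvr vv vv vv vv rvr vv rvr vv vv rvr vv rvr; joining the 20 pieces gives the next term.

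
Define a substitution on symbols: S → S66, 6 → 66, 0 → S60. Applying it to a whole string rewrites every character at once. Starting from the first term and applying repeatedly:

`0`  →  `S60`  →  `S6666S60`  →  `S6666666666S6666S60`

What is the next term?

Applying the rule to each of the 19 symbols of S6666666666S6666S60 gives the pieces S66 66 66 66 66 66 66 66 66 66 66 S66 66 66 66 66 S66 66 S60, which concatenate to the answer.

S6666666666666666666666S6666666666S6666S60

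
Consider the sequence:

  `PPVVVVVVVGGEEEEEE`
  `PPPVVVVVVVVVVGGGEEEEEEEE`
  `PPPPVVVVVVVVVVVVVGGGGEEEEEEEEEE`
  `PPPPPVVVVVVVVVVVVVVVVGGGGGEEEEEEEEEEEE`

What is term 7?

PPPPPPPPVVVVVVVVVVVVVVVVVVVVVVVVVGGGGGGGGEEEEEEEEEEEEEEEEEE

Term n consists of n P's, followed by 3n+1 V's, followed by n G's, followed by 2n+2 E's, where the shown terms are n = 2, 3, 4, 5.
At n = 8 the blocks have lengths 8, 25, 8, 18.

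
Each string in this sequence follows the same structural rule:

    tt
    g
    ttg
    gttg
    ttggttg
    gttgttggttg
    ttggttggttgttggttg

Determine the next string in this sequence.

From term 3 onward, concatenate the second-to-last term with the last: tt·g = ttg, g·ttg = gttg, …
The next term joins gttgttggttg and ttggttggttgttggttg.

gttgttggttgttggttggttgttggttg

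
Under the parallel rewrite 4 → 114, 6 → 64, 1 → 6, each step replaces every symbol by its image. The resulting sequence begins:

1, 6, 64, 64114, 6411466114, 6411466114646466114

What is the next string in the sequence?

64114661146464661146411464114646466114

Replace each of the 19 characters of 6411466114646466114 in place — 64 114 6 6 114 64 64 6 6 114 64 114 64 114 64 64 6 6 114 — and concatenate.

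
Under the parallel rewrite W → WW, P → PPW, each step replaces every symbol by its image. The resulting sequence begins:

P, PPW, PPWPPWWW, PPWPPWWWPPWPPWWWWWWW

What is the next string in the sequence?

PPWPPWWWPPWPPWWWWWWWPPWPPWWWPPWPPWWWWWWWWWWWWWWW

φ(PPWPPWWWPPWPPWWWWWWW) expands symbol-by-symbol to PPW PPW WW PPW PPW WW WW WW PPW PPW WW PPW PPW WW WW WW WW WW WW WW; joining the 20 pieces gives the next term.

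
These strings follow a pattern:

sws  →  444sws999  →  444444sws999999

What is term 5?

444444444444sws999999999999

Each term wraps the previous one in 444 on the left and 999 on the right.
From 444444sws999999, 2 further steps: 444444sws999999 → 444444444sws999999999 → (answer).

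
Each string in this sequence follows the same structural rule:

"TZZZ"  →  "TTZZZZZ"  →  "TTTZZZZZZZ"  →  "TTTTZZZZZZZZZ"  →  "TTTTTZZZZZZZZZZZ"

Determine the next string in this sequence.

The n-th term is n T's then 2n+1 Z's (n = 1, 2, …).
Setting n = 6 gives 6, 13 characters in each block.

TTTTTTZZZZZZZZZZZZZ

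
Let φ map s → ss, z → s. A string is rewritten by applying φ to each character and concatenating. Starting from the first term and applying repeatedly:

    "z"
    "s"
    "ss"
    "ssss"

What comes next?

Expanding ssss: s→ss, s→ss, s→ss, s→ss. Concatenated: ss ss ss ss.

ssssssss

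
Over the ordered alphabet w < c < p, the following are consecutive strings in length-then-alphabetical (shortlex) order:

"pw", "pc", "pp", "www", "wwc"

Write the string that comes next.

wwp

Treat wwc as a base-3 numeral over the given alphabet and add one, carrying through any trailing p's.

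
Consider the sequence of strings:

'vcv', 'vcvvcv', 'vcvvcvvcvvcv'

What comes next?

Each string is two copies of the previous one concatenated.
One more doubling of vcvvcvvcvvcv gives the answer.

vcvvcvvcvvcvvcvvcvvcvvcv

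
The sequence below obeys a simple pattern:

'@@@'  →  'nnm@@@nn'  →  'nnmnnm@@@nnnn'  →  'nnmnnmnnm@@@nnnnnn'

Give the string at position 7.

nnmnnmnnmnnmnnmnnm@@@nnnnnnnnnnnn

Each term wraps the previous one in nnm on the left and nn on the right.
From nnmnnmnnm@@@nnnnnn, 3 further steps: nnmnnmnnm@@@nnnnnn → nnmnnmnnmnnm@@@nnnnnnnn → nnmnnmnnmnnmnnm@@@nnnnnnnnnn → (answer).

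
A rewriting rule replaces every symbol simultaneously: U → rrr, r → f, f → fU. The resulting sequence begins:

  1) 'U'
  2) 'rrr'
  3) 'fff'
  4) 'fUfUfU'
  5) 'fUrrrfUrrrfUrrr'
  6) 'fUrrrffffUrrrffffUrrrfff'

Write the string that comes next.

fUrrrffffUfUfUfUrrrffffUfUfUfUrrrffffUfUfU

Replace each of the 24 characters of fUrrrffffUrrrffffUrrrfff in place — fU rrr f f f fU fU fU fU rrr f f f fU fU fU fU rrr f f f fU fU fU — and concatenate.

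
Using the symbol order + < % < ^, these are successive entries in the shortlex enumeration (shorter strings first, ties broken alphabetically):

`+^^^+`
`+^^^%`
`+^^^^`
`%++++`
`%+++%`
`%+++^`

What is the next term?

%++%+

Find the rightmost character of %+++^ below ^, bump it to the next letter, and reset everything to its right to +.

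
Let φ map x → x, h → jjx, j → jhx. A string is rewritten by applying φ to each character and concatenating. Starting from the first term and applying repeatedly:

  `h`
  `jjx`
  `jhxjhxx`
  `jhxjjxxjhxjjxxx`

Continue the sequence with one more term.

jhxjjxxjhxjhxxxjhxjjxxjhxjhxxxx

φ(jhxjjxxjhxjjxxx) expands symbol-by-symbol to jhx jjx x jhx jhx x x jhx jjx x jhx jhx x x x; joining the 15 pieces gives the next term.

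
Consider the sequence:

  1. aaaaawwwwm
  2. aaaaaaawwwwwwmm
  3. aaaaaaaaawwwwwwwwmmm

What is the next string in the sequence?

Each string has the form a^{2n+1} w^{2n} m^{n-1}, where the shown terms are n = 2, 3, 4.
At n = 5 the blocks have lengths 11, 10, 4.

aaaaaaaaaaawwwwwwwwwwmmmm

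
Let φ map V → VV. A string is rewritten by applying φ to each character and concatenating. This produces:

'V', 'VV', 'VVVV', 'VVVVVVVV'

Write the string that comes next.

VVVVVVVVVVVVVVVV

Expanding VVVVVVVV: V→VV, V→VV, V→VV, V→VV, V→VV, V→VV, V→VV, V→VV. Concatenated: VV VV VV VV VV VV VV VV.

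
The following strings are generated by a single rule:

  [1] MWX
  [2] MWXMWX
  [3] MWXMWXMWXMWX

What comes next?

MWXMWXMWXMWXMWXMWXMWXMWX

s(k+1) = s(k)·s(k) — each term doubles the last.
One more doubling of MWXMWXMWXMWX gives the answer.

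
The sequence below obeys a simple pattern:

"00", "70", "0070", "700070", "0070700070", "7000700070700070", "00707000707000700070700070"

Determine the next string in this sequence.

This is a Fibonacci-style word recurrence s(k) = s(k−2)·s(k−1): e.g. 00·70 = 0070.
The next term joins 7000700070700070 and 00707000707000700070700070.

700070007070007000707000707000700070700070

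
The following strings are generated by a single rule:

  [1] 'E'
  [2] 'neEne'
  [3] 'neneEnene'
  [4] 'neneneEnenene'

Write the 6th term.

s(k+1) = ne·s(k)·ne, so each term gains ne as a prefix and ne as a suffix.
From neneneEnenene, 2 further steps: neneneEnenene → neneneneEnenenene → (answer).

neneneneneEnenenenene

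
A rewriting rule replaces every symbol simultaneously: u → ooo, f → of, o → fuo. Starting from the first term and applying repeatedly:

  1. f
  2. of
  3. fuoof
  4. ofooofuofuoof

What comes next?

Applying the rule to each of the 13 symbols of ofooofuofuoof gives the pieces fuo of fuo fuo fuo of ooo fuo of ooo fuo fuo of, which concatenate to the answer.

fuooffuofuofuoofooofuoofooofuofuoof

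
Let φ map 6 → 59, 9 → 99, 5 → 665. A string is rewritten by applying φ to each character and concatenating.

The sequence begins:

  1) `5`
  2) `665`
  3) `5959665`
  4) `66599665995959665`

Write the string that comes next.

φ(66599665995959665) expands symbol-by-symbol to 59 59 665 99 99 59 59 665 99 99 665 99 665 99 59 59 665; joining the 17 pieces gives the next term.

595966599995959665999966599665995959665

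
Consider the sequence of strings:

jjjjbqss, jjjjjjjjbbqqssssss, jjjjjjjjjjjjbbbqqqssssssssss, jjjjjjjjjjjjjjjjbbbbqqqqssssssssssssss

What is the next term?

Each string has the form j^{4n} b^{n} q^{n} s^{4n-2} (n = 1, 2, …).
For the next term, n = 5, so the run lengths are 20, 5, 5, 18.

jjjjjjjjjjjjjjjjjjjjbbbbbqqqqqssssssssssssssssss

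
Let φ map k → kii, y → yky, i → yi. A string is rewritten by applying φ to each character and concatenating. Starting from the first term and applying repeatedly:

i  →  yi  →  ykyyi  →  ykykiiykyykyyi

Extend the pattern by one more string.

φ(ykykiiykyykyyi) expands symbol-by-symbol to yky kii yky kii yi yi yky kii yky yky kii yky yky yi; joining the 14 pieces gives the next term.

ykykiiykykiiyiyiykykiiykyykykiiykyykyyi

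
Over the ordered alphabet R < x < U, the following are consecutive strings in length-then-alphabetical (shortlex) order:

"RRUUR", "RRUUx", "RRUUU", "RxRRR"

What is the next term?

RxRRx

Find the rightmost character of RxRRR below U, bump it to the next letter, and reset everything to its right to R.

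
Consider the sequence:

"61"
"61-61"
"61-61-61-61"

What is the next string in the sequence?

61-61-61-61-61-61-61-61

s(k+1) = s(k)·-·s(k) — each term doubles the last with '-' between the halves.
One more doubling of 61-61-61-61 gives the answer.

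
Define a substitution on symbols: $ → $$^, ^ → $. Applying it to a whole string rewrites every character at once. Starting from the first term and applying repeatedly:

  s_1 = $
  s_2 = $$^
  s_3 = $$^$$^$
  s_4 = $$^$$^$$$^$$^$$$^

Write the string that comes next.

Replace each of the 17 characters of $$^$$^$$$^$$^$$$^ in place — $$^ $$^ $ $$^ $$^ $ $$^ $$^ $$^ $ $$^ $$^ $ $$^ $$^ $$^ $ — and concatenate.

$$^$$^$$$^$$^$$$^$$^$$^$$$^$$^$$$^$$^$$^$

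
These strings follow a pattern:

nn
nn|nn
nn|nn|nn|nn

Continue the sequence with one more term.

Each string is two copies of the previous one joined by '|'.
Doubling nn|nn|nn|nn with '|' between the halves:

nn|nn|nn|nn|nn|nn|nn|nn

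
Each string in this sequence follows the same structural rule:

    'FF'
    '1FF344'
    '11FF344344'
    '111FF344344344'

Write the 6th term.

11111FF344344344344344

Each term wraps the previous one in 1 on the left and 344 on the right.
From 111FF344344344, 2 further steps: 111FF344344344 → 1111FF344344344344 → (answer).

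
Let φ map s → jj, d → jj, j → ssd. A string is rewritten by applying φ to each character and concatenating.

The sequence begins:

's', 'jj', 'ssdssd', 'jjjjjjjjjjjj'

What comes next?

ssdssdssdssdssdssdssdssdssdssdssdssd

Apply φ to jjjjjjjjjjjj symbol by symbol: j→ssd, j→ssd, j→ssd, j→ssd, j→ssd, j→ssd, j→ssd, j→ssd, j→ssd, j→ssd, j→ssd, j→ssd; joined: ssd ssd ssd ssd ssd ssd ssd ssd ssd ssd ssd ssd.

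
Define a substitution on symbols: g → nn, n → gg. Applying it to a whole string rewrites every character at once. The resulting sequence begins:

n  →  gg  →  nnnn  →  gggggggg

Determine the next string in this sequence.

Apply φ to gggggggg symbol by symbol: g→nn, g→nn, g→nn, g→nn, g→nn, g→nn, g→nn, g→nn; joined: nn nn nn nn nn nn nn nn.

nnnnnnnnnnnnnnnn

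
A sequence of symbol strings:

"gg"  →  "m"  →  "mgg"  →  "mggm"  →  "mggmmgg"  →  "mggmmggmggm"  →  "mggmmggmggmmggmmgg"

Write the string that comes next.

This is a Fibonacci-style word recurrence s(k) = s(k−1)·s(k−2): e.g. m·gg = mgg.
Continuing: mggmmggmggmmggmmgg · mggmmggmggm gives term 8.

mggmmggmggmmggmmggmggmmggmggm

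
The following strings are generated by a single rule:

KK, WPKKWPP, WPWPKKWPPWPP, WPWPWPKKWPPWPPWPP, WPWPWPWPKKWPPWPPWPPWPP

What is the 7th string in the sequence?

s(k+1) = WP·s(k)·WPP, so each term gains WP as a prefix and WPP as a suffix.
From WPWPWPWPKKWPPWPPWPPWPP, 2 further steps: WPWPWPWPKKWPPWPPWPPWPP → WPWPWPWPWPKKWPPWPPWPPWPPWPP → (answer).

WPWPWPWPWPWPKKWPPWPPWPPWPPWPPWPP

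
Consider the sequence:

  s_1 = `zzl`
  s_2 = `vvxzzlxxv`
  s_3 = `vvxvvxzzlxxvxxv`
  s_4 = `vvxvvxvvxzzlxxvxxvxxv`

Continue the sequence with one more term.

Each term wraps the previous one in vvx on the left and xxv on the right.
Applying this once more to vvxvvxvvxzzlxxvxxvxxv:

vvxvvxvvxvvxzzlxxvxxvxxvxxv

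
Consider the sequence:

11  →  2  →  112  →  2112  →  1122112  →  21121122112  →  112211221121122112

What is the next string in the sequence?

21121122112112211221121122112

This is a Fibonacci-style word recurrence s(k) = s(k−2)·s(k−1): e.g. 11·2 = 112.
The next term joins 21121122112 and 112211221121122112.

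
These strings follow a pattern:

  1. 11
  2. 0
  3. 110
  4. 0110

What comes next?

Each term (from the third on) is the two preceding terms concatenated in order: term 3 = 11·0 = 110.
So term 5 is 110·0110.

1100110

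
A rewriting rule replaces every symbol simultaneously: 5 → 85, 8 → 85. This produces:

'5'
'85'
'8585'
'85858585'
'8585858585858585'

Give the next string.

Applying the rule to each of the 16 symbols of 8585858585858585 gives the pieces 85 85 85 85 85 85 85 85 85 85 85 85 85 85 85 85, which concatenate to the answer.

85858585858585858585858585858585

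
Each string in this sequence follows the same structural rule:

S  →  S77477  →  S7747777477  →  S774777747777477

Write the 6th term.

S7747777477774777747777477

Each term is the previous one with 77477 appended.
From S774777747777477, 2 further steps: S774777747777477 → S77477774777747777477 → (answer).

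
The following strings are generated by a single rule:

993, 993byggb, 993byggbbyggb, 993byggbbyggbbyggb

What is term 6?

993byggbbyggbbyggbbyggbbyggb

Every step adds byggb to the end: s(k+1) = s(k)·byggb.
From 993byggbbyggbbyggb, 2 further steps: 993byggbbyggbbyggb → 993byggbbyggbbyggbbyggb → (answer).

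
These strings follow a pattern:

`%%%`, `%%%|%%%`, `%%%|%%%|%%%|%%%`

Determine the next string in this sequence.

Every step duplicates the string with '|' between the halves.
Doubling %%%|%%%|%%%|%%% with '|' between the halves:

%%%|%%%|%%%|%%%|%%%|%%%|%%%|%%%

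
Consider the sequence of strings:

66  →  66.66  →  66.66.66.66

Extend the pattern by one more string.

66.66.66.66.66.66.66.66

Every step duplicates the string with '.' between the halves.
So the next term is two copies of 66.66.66.66 with '.' between the halves.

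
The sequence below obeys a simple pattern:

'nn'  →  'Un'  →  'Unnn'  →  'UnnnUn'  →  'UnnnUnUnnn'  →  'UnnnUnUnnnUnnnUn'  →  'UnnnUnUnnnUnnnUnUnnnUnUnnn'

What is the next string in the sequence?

From term 3 onward, concatenate the last term with the second-to-last: Un·nn = Unnn, Unnn·Un = UnnnUn, …
So term 8 is UnnnUnUnnnUnnnUnUnnnUnUnnn·UnnnUnUnnnUnnnUn.

UnnnUnUnnnUnnnUnUnnnUnUnnnUnnnUnUnnnUnnnUn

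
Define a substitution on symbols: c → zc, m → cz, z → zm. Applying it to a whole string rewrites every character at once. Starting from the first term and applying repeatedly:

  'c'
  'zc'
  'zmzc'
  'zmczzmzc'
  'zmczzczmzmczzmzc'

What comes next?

zmczzczmzmzczmczzmczzczmzmczzmzc

φ(zmczzczmzmczzmzc) expands symbol-by-symbol to zm cz zc zm zm zc zm cz zm cz zc zm zm cz zm zc; joining the 16 pieces gives the next term.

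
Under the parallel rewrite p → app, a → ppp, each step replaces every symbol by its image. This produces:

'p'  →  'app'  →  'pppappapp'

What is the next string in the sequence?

appappapppppappapppppappapp

Expanding pppappapp: p→app, p→app, p→app, a→ppp, p→app, p→app, a→ppp, p→app, p→app. Concatenated: app app app ppp app app ppp app app.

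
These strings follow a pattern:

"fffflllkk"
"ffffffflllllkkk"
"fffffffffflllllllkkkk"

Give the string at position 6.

ffffffffffffffffffflllllllllllllkkkkkkk

Each string has the form f^{3n-2} l^{2n-1} k^{n}, where the shown terms are n = 2, 3, 4.
Setting n = 7 gives 19, 13, 7 characters in each block.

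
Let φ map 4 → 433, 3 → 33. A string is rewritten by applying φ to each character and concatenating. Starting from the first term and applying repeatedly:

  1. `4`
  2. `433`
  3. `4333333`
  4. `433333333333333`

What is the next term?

4333333333333333333333333333333

φ(433333333333333) expands symbol-by-symbol to 433 33 33 33 33 33 33 33 33 33 33 33 33 33 33; joining the 15 pieces gives the next term.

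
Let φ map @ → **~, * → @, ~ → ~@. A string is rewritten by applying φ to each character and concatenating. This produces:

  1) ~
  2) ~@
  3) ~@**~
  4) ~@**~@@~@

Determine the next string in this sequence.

Expanding ~@**~@@~@: ~→~@, @→**~, *→@, *→@, ~→~@, @→**~, @→**~, ~→~@, @→**~. Concatenated: ~@ **~ @ @ ~@ **~ **~ ~@ **~.

~@**~@@~@**~**~~@**~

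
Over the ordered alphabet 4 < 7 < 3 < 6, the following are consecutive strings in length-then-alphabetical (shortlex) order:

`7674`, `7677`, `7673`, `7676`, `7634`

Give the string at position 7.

7633

Continuing the enumeration 2 steps past 7634: 7634 → 7637 → (answer).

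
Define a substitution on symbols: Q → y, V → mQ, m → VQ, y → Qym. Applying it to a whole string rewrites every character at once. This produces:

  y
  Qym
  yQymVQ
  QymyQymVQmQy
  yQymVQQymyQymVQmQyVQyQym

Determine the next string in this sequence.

QymyQymVQmQyyQymVQQymyQymVQmQyVQyQymmQyQymyQymVQ

Applying the rule to each of the 24 symbols of yQymVQQymyQymVQmQyVQyQym gives the pieces Qym y Qym VQ mQ y y Qym VQ Qym y Qym VQ mQ y VQ y Qym mQ y Qym y Qym VQ, which concatenate to the answer.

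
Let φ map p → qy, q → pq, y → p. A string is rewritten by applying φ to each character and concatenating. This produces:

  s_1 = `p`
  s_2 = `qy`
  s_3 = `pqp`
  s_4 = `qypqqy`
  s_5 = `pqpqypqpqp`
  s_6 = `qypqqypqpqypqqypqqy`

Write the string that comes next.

pqpqypqpqpqypqqypqpqypqpqpqypqpqp

Replace each of the 19 characters of qypqqypqpqypqqypqqy in place — pq p qy pq pq p qy pq qy pq p qy pq pq p qy pq pq p — and concatenate.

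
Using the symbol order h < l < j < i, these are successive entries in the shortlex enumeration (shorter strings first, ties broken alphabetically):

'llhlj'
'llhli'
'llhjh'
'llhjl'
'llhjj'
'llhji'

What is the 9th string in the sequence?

llhij

Advancing 3 positions from llhji through llhji → llhih → llhil reaches term 9.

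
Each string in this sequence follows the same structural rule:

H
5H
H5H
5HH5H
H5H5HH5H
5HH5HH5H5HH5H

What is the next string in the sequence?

Each term (from the third on) is the two preceding terms concatenated in order: term 3 = H·5H = H5H.
The next term joins H5H5HH5H and 5HH5HH5H5HH5H.

H5H5HH5H5HH5HH5H5HH5H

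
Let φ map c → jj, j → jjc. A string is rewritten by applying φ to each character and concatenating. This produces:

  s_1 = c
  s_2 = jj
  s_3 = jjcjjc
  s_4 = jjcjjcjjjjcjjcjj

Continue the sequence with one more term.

φ(jjcjjcjjjjcjjcjj) expands symbol-by-symbol to jjc jjc jj jjc jjc jj jjc jjc jjc jjc jj jjc jjc jj jjc jjc; joining the 16 pieces gives the next term.

jjcjjcjjjjcjjcjjjjcjjcjjcjjcjjjjcjjcjjjjcjjc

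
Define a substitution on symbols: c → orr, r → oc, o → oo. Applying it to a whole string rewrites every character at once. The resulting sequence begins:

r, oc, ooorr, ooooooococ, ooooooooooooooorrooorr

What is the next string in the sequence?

φ(ooooooooooooooorrooorr) expands symbol-by-symbol to oo oo oo oo oo oo oo oo oo oo oo oo oo oo oo oc oc oo oo oo oc oc; joining the 22 pieces gives the next term.

ooooooooooooooooooooooooooooooococooooooococ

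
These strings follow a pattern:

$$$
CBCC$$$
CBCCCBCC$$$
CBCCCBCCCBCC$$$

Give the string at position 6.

Each term is the previous one with CBCC prepended.
From CBCCCBCCCBCC$$$, 2 further steps: CBCCCBCCCBCC$$$ → CBCCCBCCCBCCCBCC$$$ → (answer).

CBCCCBCCCBCCCBCCCBCC$$$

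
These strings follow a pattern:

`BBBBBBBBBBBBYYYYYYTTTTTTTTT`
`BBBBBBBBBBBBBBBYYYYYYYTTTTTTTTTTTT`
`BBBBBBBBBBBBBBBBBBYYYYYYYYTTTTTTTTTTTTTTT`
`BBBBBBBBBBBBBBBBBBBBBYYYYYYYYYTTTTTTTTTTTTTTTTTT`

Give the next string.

Reading off run lengths: B runs 12, 15, 18, 21; Y runs 6, 7, 8, 9; T runs 9, 12, 15, 18 — each is linear in n, where the shown terms are n = 3, 4, 5, 6.
Setting n = 7 gives 24, 10, 21 characters in each block.

BBBBBBBBBBBBBBBBBBBBBBBBYYYYYYYYYYTTTTTTTTTTTTTTTTTTTTT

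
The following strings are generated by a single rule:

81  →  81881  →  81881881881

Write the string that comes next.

s(k+1) = s(k)·8·s(k) — each term doubles the last with '8' between the halves.
One more doubling of 81881881881 gives the answer.

81881881881881881881881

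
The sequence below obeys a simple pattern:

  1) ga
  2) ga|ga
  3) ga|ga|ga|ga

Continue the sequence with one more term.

Each string is two copies of the previous one joined by '|'.
Doubling ga|ga|ga|ga with '|' between the halves:

ga|ga|ga|ga|ga|ga|ga|ga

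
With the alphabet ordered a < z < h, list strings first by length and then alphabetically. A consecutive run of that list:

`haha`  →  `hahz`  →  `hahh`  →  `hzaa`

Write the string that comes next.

The successor of hzaa increments the rightmost position that isn't already h and resets every position after it to a.

hzaz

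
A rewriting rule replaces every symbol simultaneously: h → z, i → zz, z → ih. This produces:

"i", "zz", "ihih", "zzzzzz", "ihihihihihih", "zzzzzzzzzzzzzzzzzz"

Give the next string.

ihihihihihihihihihihihihihihihihihih

Replace each of the 18 characters of zzzzzzzzzzzzzzzzzz in place — ih ih ih ih ih ih ih ih ih ih ih ih ih ih ih ih ih ih — and concatenate.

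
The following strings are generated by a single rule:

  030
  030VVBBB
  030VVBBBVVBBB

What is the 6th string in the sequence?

030VVBBBVVBBBVVBBBVVBBBVVBBB

Every step adds VVBBB to the end: s(k+1) = s(k)·VVBBB.
From 030VVBBBVVBBB, 3 further steps: 030VVBBBVVBBB → 030VVBBBVVBBBVVBBB → 030VVBBBVVBBBVVBBBVVBBB → (answer).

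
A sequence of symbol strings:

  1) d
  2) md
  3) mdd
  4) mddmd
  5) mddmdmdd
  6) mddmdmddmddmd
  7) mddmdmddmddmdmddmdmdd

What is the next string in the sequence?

mddmdmddmddmdmddmdmddmddmdmddmddmd

From term 3 onward, concatenate the last term with the second-to-last: md·d = mdd, mdd·md = mddmd, …
The next term joins mddmdmddmddmdmddmdmdd and mddmdmddmddmd.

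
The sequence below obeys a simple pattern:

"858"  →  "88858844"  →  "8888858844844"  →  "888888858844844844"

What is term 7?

888888888888858844844844844844844

s(k+1) = 88·s(k)·844, so each term gains 88 as a prefix and 844 as a suffix.
From 888888858844844844, 3 further steps: 888888858844844844 → 88888888858844844844844 → 8888888888858844844844844844 → (answer).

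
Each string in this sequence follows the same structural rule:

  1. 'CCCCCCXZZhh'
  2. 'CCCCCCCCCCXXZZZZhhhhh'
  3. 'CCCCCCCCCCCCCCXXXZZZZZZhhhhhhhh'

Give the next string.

CCCCCCCCCCCCCCCCCCXXXXZZZZZZZZhhhhhhhhhhh

Reading off run lengths: C runs 6, 10, 14; X runs 1, 2, 3; Z runs 2, 4, 6; h runs 2, 5, 8 — each is linear in n (n = 1, 2, …).
Setting n = 4 gives 18, 4, 8, 11 characters in each block.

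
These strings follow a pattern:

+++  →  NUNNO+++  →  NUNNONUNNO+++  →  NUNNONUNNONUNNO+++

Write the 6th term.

NUNNONUNNONUNNONUNNONUNNO+++

Every step adds NUNNO at the front: s(k+1) = NUNNO·s(k).
From NUNNONUNNONUNNO+++, 2 further steps: NUNNONUNNONUNNO+++ → NUNNONUNNONUNNONUNNO+++ → (answer).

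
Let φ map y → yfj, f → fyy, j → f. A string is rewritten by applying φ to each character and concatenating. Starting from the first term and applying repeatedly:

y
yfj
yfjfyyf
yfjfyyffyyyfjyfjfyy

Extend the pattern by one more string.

yfjfyyffyyyfjyfjfyyfyyyfjyfjyfjfyyfyfjfyyffyyyfjyfj

φ(yfjfyyffyyyfjyfjfyy) expands symbol-by-symbol to yfj fyy f fyy yfj yfj fyy fyy yfj yfj yfj fyy f yfj fyy f fyy yfj yfj; joining the 19 pieces gives the next term.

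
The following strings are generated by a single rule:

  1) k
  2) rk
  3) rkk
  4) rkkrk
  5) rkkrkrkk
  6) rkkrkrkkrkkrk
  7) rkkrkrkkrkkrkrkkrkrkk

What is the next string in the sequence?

rkkrkrkkrkkrkrkkrkrkkrkkrkrkkrkkrk

Each term (from the third on) is the previous term followed by the one before it: term 3 = rk·k = rkk.
So term 8 is rkkrkrkkrkkrkrkkrkrkk·rkkrkrkkrkkrk.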